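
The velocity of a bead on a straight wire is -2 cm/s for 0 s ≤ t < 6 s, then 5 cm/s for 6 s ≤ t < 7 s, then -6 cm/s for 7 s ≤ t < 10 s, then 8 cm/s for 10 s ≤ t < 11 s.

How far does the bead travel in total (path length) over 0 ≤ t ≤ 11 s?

43 cm

Total distance travelled is ∫|v| dt — sum the magnitudes of each area piece.
0–6 s: |-2| × 6 = 12 cm
6–7 s: |5| × 1 = 5 cm
7–10 s: |-6| × 3 = 18 cm
10–11 s: |8| × 1 = 8 cm
Total distance = 43 cm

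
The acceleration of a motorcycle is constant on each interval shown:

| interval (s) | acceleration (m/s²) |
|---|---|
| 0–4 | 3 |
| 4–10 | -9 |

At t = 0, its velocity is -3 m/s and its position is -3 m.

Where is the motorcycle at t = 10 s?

-99 m

On each constant-a segment, Δv = aΔt and Δx = v₀Δt + ½aΔt²; chain segment to segment.
0–4 s: v starts -3 m/s; Δx = -3·4 + ½·3·4² = 12 m; v ends 9 m/s.
4–10 s: v starts 9 m/s; Δx = 9·6 + ½·-9·6² = -108 m; v ends -45 m/s.
x(10) = -3 + Σ Δx = -99 m.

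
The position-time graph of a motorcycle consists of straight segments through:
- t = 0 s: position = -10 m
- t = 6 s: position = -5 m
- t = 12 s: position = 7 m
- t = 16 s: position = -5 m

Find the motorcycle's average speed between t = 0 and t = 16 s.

1.8125 m/s

Average speed = (total path length)/(elapsed time); on a piecewise-linear x-t graph the path length is Σ|Δx|.
0–6 s: |Δx| = |-5 − -10| = 5 m
6–12 s: |Δx| = |7 − -5| = 12 m
12–16 s: |Δx| = |-5 − 7| = 12 m
Total path = 29 m; average speed = 29/16 = 1.8125 m/s.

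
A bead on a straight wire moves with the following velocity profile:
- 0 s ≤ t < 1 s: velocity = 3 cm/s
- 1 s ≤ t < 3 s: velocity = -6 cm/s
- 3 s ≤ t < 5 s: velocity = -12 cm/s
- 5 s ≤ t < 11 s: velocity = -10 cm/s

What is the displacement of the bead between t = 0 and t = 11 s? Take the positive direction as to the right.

Net displacement equals the area under the velocity-time graph (areas below the axis count negative).
0–1 s: 3 × 1 = 3 cm
1–3 s: -6 × 2 = -12 cm
3–5 s: -12 × 2 = -24 cm
5–11 s: -10 × 6 = -60 cm
Net displacement = -93 cm

-93 cm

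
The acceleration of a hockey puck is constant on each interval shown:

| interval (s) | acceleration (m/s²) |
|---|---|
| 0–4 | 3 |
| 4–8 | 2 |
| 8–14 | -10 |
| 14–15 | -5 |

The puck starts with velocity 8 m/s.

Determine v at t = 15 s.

Δv equals the area under the a-t graph; then v = v₀ + Δv.
0–4 s: 3 × 4 = 12 m/s
4–8 s: 2 × 4 = 8 m/s
8–14 s: -10 × 6 = -60 m/s
14–15 s: -5 × 1 = -5 m/s
Δv = -45 m/s, so v(15) = 8 + (-45) = -37 m/s.

-37 m/s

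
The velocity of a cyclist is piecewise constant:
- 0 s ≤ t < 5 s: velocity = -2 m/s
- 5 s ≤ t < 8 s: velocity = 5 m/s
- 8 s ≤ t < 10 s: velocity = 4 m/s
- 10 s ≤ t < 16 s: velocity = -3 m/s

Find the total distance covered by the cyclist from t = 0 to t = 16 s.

51 m

Distance (not displacement) is the total path length: add the absolute areas under v-t.
0–5 s: |-2| × 5 = 10 m
5–8 s: |5| × 3 = 15 m
8–10 s: |4| × 2 = 8 m
10–16 s: |-3| × 6 = 18 m
Total distance = 51 m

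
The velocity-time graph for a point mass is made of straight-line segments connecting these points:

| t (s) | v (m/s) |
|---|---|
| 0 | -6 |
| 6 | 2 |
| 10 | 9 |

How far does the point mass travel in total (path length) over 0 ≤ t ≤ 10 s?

37 m

Distance (not displacement) is the total path length: add the absolute areas under v-t.
0–6 s: v = 0 at t = 4.5 s; triangle areas 13.5 + 1.5 = 15 m
6–10 s: |½(2 + 9)(4)| = 22 m
Total distance = 37 m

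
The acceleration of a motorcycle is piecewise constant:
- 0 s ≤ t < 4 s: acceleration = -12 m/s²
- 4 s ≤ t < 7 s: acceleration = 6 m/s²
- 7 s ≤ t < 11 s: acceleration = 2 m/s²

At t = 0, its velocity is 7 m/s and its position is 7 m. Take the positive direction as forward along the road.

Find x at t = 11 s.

On each constant-a segment, Δv = aΔt and Δx = v₀Δt + ½aΔt²; chain segment to segment.
0–4 s: v starts 7 m/s; Δx = 7·4 + ½·-12·4² = -68 m; v ends -41 m/s.
4–7 s: v starts -41 m/s; Δx = -41·3 + ½·6·3² = -96 m; v ends -23 m/s.
7–11 s: v starts -23 m/s; Δx = -23·4 + ½·2·4² = -76 m; v ends -15 m/s.
x(11) = 7 + Σ Δx = -233 m.

-233 m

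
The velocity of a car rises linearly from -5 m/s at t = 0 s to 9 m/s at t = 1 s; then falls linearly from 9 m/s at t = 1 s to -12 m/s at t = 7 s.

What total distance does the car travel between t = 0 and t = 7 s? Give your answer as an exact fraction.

503/14 m

Total distance travelled is ∫|v| dt — sum the magnitudes of each area piece.
0–1 s: v = 0 at t = 5/14 s; triangle areas 25/28 + 81/28 = 53/14 m
1–7 s: v = 0 at t = 25/7 s; triangle areas 81/7 + 144/7 = 225/7 m
Total distance = 503/14 m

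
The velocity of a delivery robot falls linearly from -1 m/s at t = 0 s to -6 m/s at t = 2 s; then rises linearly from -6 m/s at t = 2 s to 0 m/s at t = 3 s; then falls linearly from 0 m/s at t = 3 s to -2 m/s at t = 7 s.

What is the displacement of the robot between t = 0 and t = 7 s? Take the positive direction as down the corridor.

Net displacement equals the area under the velocity-time graph (areas below the axis count negative).
0–2 s: ½(-1 + -6)(2) = -7 m
2–3 s: ½(-6 + 0)(1) = -3 m
3–7 s: ½(0 + -2)(4) = -4 m
Net displacement = -14 m

-14 m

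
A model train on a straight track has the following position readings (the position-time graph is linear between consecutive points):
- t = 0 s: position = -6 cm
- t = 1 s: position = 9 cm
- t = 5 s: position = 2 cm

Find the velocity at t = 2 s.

Velocity is the slope of the x-t graph on 1–5 s: (2 − 9)/(5 − 1) = -1.75 cm/s.

-1.75 cm/s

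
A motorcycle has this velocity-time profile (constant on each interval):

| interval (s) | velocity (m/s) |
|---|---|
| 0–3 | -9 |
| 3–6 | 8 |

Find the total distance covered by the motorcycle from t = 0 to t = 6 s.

51 m

Total distance travelled is ∫|v| dt — sum the magnitudes of each area piece.
0–3 s: |-9| × 3 = 27 m
3–6 s: |8| × 3 = 24 m
Total distance = 51 m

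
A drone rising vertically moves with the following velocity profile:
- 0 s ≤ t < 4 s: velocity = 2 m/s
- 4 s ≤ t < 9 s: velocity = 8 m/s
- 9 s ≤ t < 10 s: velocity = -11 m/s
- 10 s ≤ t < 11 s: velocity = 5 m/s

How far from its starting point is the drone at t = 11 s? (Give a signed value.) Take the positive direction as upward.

Displacement is the signed area under the v-t curve.
0–4 s: 2 × 4 = 8 m
4–9 s: 8 × 5 = 40 m
9–10 s: -11 × 1 = -11 m
10–11 s: 5 × 1 = 5 m
Net displacement = 42 m

42 m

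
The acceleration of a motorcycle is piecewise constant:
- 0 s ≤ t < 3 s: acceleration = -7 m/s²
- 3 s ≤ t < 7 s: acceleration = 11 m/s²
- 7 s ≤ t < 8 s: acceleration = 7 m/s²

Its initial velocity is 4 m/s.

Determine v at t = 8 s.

34 m/s

Δv equals the area under the a-t graph; then v = v₀ + Δv.
0–3 s: -7 × 3 = -21 m/s
3–7 s: 11 × 4 = 44 m/s
7–8 s: 7 × 1 = 7 m/s
Δv = 30 m/s, so v(8) = 4 + (30) = 34 m/s.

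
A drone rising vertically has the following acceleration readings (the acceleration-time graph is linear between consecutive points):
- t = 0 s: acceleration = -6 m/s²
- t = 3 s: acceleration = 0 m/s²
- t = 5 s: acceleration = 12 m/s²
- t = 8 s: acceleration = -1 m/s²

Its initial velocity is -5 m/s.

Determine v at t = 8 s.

Δv equals the area under the a-t graph; then v = v₀ + Δv.
0–3 s: ½(-6 + 0)(3) = -9 m/s
3–5 s: ½(0 + 12)(2) = 12 m/s
5–8 s: ½(12 + -1)(3) = 16.5 m/s
Δv = 19.5 m/s, so v(8) = -5 + (19.5) = 14.5 m/s.

14.5 m/s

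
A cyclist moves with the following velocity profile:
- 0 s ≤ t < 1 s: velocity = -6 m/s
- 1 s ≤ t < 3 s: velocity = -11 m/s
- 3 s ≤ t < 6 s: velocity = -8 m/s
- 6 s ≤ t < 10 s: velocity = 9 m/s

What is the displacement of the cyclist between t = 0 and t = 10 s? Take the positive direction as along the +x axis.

Net displacement equals the area under the velocity-time graph (areas below the axis count negative).
0–1 s: -6 × 1 = -6 m
1–3 s: -11 × 2 = -22 m
3–6 s: -8 × 3 = -24 m
6–10 s: 9 × 4 = 36 m
Net displacement = -16 m

-16 m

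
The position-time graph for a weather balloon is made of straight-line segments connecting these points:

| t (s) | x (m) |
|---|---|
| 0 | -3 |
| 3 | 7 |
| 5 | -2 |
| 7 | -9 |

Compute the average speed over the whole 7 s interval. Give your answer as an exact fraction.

Average speed = (total path length)/(elapsed time); on a piecewise-linear x-t graph the path length is Σ|Δx|.
0–3 s: |Δx| = |7 − -3| = 10 m
3–5 s: |Δx| = |-2 − 7| = 9 m
5–7 s: |Δx| = |-9 − -2| = 7 m
Total path = 26 m; average speed = 26/7 = 26/7 m/s.

26/7 m/s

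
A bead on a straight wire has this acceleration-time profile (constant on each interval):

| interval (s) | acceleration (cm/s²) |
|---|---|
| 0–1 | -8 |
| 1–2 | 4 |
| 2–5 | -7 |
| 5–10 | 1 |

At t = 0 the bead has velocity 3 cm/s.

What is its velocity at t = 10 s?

Δv equals the area under the a-t graph; then v = v₀ + Δv.
0–1 s: -8 × 1 = -8 cm/s
1–2 s: 4 × 1 = 4 cm/s
2–5 s: -7 × 3 = -21 cm/s
5–10 s: 1 × 5 = 5 cm/s
Δv = -20 cm/s, so v(10) = 3 + (-20) = -17 cm/s.

-17 cm/s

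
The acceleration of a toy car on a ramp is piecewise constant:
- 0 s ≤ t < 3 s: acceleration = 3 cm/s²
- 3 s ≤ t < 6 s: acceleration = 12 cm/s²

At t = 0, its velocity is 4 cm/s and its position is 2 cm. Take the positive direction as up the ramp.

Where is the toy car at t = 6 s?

120.5 cm

On each constant-a segment, Δv = aΔt and Δx = v₀Δt + ½aΔt²; chain segment to segment.
0–3 s: v starts 4 cm/s; Δx = 4·3 + ½·3·3² = 25.5 cm; v ends 13 cm/s.
3–6 s: v starts 13 cm/s; Δx = 13·3 + ½·12·3² = 93 cm; v ends 49 cm/s.
x(6) = 2 + Σ Δx = 120.5 cm.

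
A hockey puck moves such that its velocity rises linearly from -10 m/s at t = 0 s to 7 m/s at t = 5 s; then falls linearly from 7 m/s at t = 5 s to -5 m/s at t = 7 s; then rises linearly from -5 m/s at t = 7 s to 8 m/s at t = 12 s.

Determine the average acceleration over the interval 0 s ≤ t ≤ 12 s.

Average acceleration = Δv/Δt = (8 − -10)/(12 − 0) = 1.5 m/s².

1.5 m/s²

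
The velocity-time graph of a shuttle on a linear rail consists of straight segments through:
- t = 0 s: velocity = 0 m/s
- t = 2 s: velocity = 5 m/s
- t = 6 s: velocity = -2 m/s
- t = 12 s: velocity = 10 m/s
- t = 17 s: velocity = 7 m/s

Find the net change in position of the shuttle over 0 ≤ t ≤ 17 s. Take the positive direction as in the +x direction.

Net displacement equals the area under the velocity-time graph (areas below the axis count negative).
0–2 s: ½(0 + 5)(2) = 5 m
2–6 s: ½(5 + -2)(4) = 6 m
6–12 s: ½(-2 + 10)(6) = 24 m
12–17 s: ½(10 + 7)(5) = 42.5 m
Net displacement = 77.5 m

77.5 m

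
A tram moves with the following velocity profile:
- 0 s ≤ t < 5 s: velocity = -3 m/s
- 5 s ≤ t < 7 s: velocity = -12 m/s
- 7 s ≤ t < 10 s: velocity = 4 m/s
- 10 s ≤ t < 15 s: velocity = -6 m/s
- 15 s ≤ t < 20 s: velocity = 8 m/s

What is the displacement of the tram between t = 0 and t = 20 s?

-17 m

Displacement is the signed area under the v-t curve.
0–5 s: -3 × 5 = -15 m
5–7 s: -12 × 2 = -24 m
7–10 s: 4 × 3 = 12 m
10–15 s: -6 × 5 = -30 m
15–20 s: 8 × 5 = 40 m
Net displacement = -17 m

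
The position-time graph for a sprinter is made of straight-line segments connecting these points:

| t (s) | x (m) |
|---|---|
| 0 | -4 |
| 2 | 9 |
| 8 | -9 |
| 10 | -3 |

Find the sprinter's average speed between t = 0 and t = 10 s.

Average speed = (total path length)/(elapsed time); on a piecewise-linear x-t graph the path length is Σ|Δx|.
0–2 s: |Δx| = |9 − -4| = 13 m
2–8 s: |Δx| = |-9 − 9| = 18 m
8–10 s: |Δx| = |-3 − -9| = 6 m
Total path = 37 m; average speed = 37/10 = 3.7 m/s.

3.7 m/s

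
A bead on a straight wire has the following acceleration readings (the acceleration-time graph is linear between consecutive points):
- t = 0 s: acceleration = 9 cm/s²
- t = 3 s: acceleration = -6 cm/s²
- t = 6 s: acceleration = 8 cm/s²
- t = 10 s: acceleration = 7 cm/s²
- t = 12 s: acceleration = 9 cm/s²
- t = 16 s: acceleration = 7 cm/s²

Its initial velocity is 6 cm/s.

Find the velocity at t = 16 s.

Δv equals the area under the a-t graph; then v = v₀ + Δv.
0–3 s: ½(9 + -6)(3) = 4.5 cm/s
3–6 s: ½(-6 + 8)(3) = 3 cm/s
6–10 s: ½(8 + 7)(4) = 30 cm/s
10–12 s: ½(7 + 9)(2) = 16 cm/s
12–16 s: ½(9 + 7)(4) = 32 cm/s
Δv = 85.5 cm/s, so v(16) = 6 + (85.5) = 91.5 cm/s.

91.5 cm/s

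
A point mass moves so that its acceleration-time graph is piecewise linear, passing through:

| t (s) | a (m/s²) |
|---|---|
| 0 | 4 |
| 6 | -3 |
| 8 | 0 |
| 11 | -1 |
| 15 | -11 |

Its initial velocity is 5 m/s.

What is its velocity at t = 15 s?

-20.5 m/s

Δv equals the area under the a-t graph; then v = v₀ + Δv.
0–6 s: ½(4 + -3)(6) = 3 m/s
6–8 s: ½(-3 + 0)(2) = -3 m/s
8–11 s: ½(0 + -1)(3) = -1.5 m/s
11–15 s: ½(-1 + -11)(4) = -24 m/s
Δv = -25.5 m/s, so v(15) = 5 + (-25.5) = -20.5 m/s.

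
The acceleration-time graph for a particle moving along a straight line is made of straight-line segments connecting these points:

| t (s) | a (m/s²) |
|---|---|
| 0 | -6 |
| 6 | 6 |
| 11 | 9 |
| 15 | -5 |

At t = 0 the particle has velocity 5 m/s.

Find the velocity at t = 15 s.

50.5 m/s

Δv equals the area under the a-t graph; then v = v₀ + Δv.
0–6 s: ½(-6 + 6)(6) = 0 m/s
6–11 s: ½(6 + 9)(5) = 37.5 m/s
11–15 s: ½(9 + -5)(4) = 8 m/s
Δv = 45.5 m/s, so v(15) = 5 + (45.5) = 50.5 m/s.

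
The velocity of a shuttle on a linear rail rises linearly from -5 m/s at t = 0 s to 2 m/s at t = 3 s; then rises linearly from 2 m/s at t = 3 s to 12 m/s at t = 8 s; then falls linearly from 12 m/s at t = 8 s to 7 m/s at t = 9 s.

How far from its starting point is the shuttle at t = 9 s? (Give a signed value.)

Displacement is the signed area under the v-t curve.
0–3 s: ½(-5 + 2)(3) = -4.5 m
3–8 s: ½(2 + 12)(5) = 35 m
8–9 s: ½(12 + 7)(1) = 9.5 m
Net displacement = 40 m

40 m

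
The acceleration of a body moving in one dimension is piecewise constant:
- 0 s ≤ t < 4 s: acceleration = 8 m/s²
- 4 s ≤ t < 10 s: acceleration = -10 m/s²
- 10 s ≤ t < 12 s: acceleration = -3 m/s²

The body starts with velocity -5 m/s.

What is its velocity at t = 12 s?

Δv equals the area under the a-t graph; then v = v₀ + Δv.
0–4 s: 8 × 4 = 32 m/s
4–10 s: -10 × 6 = -60 m/s
10–12 s: -3 × 2 = -6 m/s
Δv = -34 m/s, so v(12) = -5 + (-34) = -39 m/s.

-39 m/s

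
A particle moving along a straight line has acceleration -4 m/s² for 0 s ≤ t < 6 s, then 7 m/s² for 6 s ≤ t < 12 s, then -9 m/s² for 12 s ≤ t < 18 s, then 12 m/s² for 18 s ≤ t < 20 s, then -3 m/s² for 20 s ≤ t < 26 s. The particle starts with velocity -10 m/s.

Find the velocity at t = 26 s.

-40 m/s

Δv equals the area under the a-t graph; then v = v₀ + Δv.
0–6 s: -4 × 6 = -24 m/s
6–12 s: 7 × 6 = 42 m/s
12–18 s: -9 × 6 = -54 m/s
18–20 s: 12 × 2 = 24 m/s
20–26 s: -3 × 6 = -18 m/s
Δv = -30 m/s, so v(26) = -10 + (-30) = -40 m/s.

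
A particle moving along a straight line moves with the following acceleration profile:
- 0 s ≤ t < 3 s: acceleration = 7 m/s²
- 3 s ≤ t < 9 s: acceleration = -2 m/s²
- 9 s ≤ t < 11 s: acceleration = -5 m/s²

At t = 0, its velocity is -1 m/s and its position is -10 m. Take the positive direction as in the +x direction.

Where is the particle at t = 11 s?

On each constant-a segment, Δv = aΔt and Δx = v₀Δt + ½aΔt²; chain segment to segment.
0–3 s: v starts -1 m/s; Δx = -1·3 + ½·7·3² = 28.5 m; v ends 20 m/s.
3–9 s: v starts 20 m/s; Δx = 20·6 + ½·-2·6² = 84 m; v ends 8 m/s.
9–11 s: v starts 8 m/s; Δx = 8·2 + ½·-5·2² = 6 m; v ends -2 m/s.
x(11) = -10 + Σ Δx = 108.5 m.

108.5 m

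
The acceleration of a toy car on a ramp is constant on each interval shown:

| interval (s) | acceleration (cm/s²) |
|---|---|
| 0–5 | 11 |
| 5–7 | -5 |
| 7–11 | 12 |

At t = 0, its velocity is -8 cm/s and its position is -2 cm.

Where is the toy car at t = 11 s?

423.5 cm

On each constant-a segment, Δv = aΔt and Δx = v₀Δt + ½aΔt²; chain segment to segment.
0–5 s: v starts -8 cm/s; Δx = -8·5 + ½·11·5² = 97.5 cm; v ends 47 cm/s.
5–7 s: v starts 47 cm/s; Δx = 47·2 + ½·-5·2² = 84 cm; v ends 37 cm/s.
7–11 s: v starts 37 cm/s; Δx = 37·4 + ½·12·4² = 244 cm; v ends 85 cm/s.
x(11) = -2 + Σ Δx = 423.5 cm.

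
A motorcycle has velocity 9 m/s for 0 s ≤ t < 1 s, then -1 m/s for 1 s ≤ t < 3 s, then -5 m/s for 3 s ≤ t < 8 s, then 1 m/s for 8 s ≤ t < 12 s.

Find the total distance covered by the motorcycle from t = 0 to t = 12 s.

Distance (not displacement) is the total path length: add the absolute areas under v-t.
0–1 s: |9| × 1 = 9 m
1–3 s: |-1| × 2 = 2 m
3–8 s: |-5| × 5 = 25 m
8–12 s: |1| × 4 = 4 m
Total distance = 40 m

40 m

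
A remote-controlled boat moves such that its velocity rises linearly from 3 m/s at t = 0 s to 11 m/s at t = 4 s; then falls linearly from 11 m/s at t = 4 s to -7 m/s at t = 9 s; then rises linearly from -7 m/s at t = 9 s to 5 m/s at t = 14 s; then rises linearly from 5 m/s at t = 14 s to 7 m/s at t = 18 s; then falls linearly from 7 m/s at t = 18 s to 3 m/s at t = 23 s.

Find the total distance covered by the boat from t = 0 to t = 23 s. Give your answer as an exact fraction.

4177/36 m

Total distance travelled is ∫|v| dt — sum the magnitudes of each area piece.
0–4 s: |½(3 + 11)(4)| = 28 m
4–9 s: v = 0 at t = 127/18 s; triangle areas 605/36 + 245/36 = 425/18 m
9–14 s: v = 0 at t = 143/12 s; triangle areas 245/24 + 125/24 = 185/12 m
14–18 s: |½(5 + 7)(4)| = 24 m
18–23 s: |½(7 + 3)(5)| = 25 m
Total distance = 4177/36 m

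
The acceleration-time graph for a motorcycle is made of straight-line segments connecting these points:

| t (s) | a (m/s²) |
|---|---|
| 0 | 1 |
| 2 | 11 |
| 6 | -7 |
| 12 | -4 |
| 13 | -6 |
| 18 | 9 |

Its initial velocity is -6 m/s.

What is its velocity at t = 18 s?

Δv equals the area under the a-t graph; then v = v₀ + Δv.
0–2 s: ½(1 + 11)(2) = 12 m/s
2–6 s: ½(11 + -7)(4) = 8 m/s
6–12 s: ½(-7 + -4)(6) = -33 m/s
12–13 s: ½(-4 + -6)(1) = -5 m/s
13–18 s: ½(-6 + 9)(5) = 7.5 m/s
Δv = -10.5 m/s, so v(18) = -6 + (-10.5) = -16.5 m/s.

-16.5 m/s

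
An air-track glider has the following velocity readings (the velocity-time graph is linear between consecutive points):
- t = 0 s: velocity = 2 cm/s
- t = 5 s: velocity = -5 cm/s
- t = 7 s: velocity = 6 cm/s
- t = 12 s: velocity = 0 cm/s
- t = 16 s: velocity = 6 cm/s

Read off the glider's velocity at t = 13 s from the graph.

1.5 cm/s

On 12–16 s the graph is linear from 0 to 6 cm/s: v(13) = 0 + (6 − 0)·(13 − 12)/(16 − 12) = 1.5 cm/s.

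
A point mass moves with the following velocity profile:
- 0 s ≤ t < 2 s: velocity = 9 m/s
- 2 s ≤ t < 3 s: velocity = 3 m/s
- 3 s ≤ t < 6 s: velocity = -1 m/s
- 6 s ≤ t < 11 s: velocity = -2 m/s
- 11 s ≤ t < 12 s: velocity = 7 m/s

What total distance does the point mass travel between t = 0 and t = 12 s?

41 m

Total distance travelled is ∫|v| dt — sum the magnitudes of each area piece.
0–2 s: |9| × 2 = 18 m
2–3 s: |3| × 1 = 3 m
3–6 s: |-1| × 3 = 3 m
6–11 s: |-2| × 5 = 10 m
11–12 s: |7| × 1 = 7 m
Total distance = 41 m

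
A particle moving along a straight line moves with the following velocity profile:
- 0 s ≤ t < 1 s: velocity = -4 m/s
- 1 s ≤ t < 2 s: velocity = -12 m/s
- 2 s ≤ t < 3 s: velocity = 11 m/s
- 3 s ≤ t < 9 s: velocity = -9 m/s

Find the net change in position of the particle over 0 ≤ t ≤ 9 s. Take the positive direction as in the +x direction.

-59 m

Net displacement equals the area under the velocity-time graph (areas below the axis count negative).
0–1 s: -4 × 1 = -4 m
1–2 s: -12 × 1 = -12 m
2–3 s: 11 × 1 = 11 m
3–9 s: -9 × 6 = -54 m
Net displacement = -59 m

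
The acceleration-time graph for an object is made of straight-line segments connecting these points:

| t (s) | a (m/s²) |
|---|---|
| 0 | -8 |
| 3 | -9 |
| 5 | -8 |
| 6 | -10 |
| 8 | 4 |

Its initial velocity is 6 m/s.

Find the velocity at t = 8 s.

Δv equals the area under the a-t graph; then v = v₀ + Δv.
0–3 s: ½(-8 + -9)(3) = -25.5 m/s
3–5 s: ½(-9 + -8)(2) = -17 m/s
5–6 s: ½(-8 + -10)(1) = -9 m/s
6–8 s: ½(-10 + 4)(2) = -6 m/s
Δv = -57.5 m/s, so v(8) = 6 + (-57.5) = -51.5 m/s.

-51.5 m/s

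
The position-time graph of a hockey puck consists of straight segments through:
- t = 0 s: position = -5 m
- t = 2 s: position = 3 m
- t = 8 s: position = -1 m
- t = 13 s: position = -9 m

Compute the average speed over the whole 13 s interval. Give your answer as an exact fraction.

20/13 m/s

Average speed = (total path length)/(elapsed time); on a piecewise-linear x-t graph the path length is Σ|Δx|.
0–2 s: |Δx| = |3 − -5| = 8 m
2–8 s: |Δx| = |-1 − 3| = 4 m
8–13 s: |Δx| = |-9 − -1| = 8 m
Total path = 20 m; average speed = 20/13 = 20/13 m/s.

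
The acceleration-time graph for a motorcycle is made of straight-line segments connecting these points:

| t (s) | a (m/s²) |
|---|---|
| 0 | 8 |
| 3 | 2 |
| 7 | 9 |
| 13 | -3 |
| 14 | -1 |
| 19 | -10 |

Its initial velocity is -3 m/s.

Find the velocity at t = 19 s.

22.5 m/s

Δv equals the area under the a-t graph; then v = v₀ + Δv.
0–3 s: ½(8 + 2)(3) = 15 m/s
3–7 s: ½(2 + 9)(4) = 22 m/s
7–13 s: ½(9 + -3)(6) = 18 m/s
13–14 s: ½(-3 + -1)(1) = -2 m/s
14–19 s: ½(-1 + -10)(5) = -27.5 m/s
Δv = 25.5 m/s, so v(19) = -3 + (25.5) = 22.5 m/s.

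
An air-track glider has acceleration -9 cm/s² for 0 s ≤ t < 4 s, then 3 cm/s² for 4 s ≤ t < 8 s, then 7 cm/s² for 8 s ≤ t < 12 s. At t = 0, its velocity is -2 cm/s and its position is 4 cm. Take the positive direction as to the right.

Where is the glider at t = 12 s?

On each constant-a segment, Δv = aΔt and Δx = v₀Δt + ½aΔt²; chain segment to segment.
0–4 s: v starts -2 cm/s; Δx = -2·4 + ½·-9·4² = -80 cm; v ends -38 cm/s.
4–8 s: v starts -38 cm/s; Δx = -38·4 + ½·3·4² = -128 cm; v ends -26 cm/s.
8–12 s: v starts -26 cm/s; Δx = -26·4 + ½·7·4² = -48 cm; v ends 2 cm/s.
x(12) = 4 + Σ Δx = -252 cm.

-252 cm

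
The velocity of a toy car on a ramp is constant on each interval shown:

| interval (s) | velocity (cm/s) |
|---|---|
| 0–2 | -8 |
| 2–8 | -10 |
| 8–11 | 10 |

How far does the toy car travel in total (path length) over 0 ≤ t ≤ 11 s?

106 cm

Distance (not displacement) is the total path length: add the absolute areas under v-t.
0–2 s: |-8| × 2 = 16 cm
2–8 s: |-10| × 6 = 60 cm
8–11 s: |10| × 3 = 30 cm
Total distance = 106 cm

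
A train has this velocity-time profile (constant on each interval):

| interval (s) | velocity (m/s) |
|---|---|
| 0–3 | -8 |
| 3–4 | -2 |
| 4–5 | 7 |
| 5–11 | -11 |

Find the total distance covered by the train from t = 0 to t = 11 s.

99 m

Total distance travelled is ∫|v| dt — sum the magnitudes of each area piece.
0–3 s: |-8| × 3 = 24 m
3–4 s: |-2| × 1 = 2 m
4–5 s: |7| × 1 = 7 m
5–11 s: |-11| × 6 = 66 m
Total distance = 99 m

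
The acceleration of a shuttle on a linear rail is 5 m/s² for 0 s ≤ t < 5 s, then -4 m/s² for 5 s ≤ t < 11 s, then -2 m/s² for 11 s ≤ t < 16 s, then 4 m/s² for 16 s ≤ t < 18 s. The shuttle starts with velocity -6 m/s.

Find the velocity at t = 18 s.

-7 m/s

Δv equals the area under the a-t graph; then v = v₀ + Δv.
0–5 s: 5 × 5 = 25 m/s
5–11 s: -4 × 6 = -24 m/s
11–16 s: -2 × 5 = -10 m/s
16–18 s: 4 × 2 = 8 m/s
Δv = -1 m/s, so v(18) = -6 + (-1) = -7 m/s.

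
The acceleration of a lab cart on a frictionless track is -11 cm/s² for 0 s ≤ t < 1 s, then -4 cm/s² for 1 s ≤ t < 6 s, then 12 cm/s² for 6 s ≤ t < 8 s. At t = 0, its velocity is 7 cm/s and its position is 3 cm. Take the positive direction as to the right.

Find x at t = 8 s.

-89.5 cm

On each constant-a segment, Δv = aΔt and Δx = v₀Δt + ½aΔt²; chain segment to segment.
0–1 s: v starts 7 cm/s; Δx = 7·1 + ½·-11·1² = 1.5 cm; v ends -4 cm/s.
1–6 s: v starts -4 cm/s; Δx = -4·5 + ½·-4·5² = -70 cm; v ends -24 cm/s.
6–8 s: v starts -24 cm/s; Δx = -24·2 + ½·12·2² = -24 cm; v ends 0 cm/s.
x(8) = 3 + Σ Δx = -89.5 cm.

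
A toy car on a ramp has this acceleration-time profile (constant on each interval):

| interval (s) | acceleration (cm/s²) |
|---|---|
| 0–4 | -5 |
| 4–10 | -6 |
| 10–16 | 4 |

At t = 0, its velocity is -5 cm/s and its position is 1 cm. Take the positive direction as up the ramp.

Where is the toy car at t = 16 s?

On each constant-a segment, Δv = aΔt and Δx = v₀Δt + ½aΔt²; chain segment to segment.
0–4 s: v starts -5 cm/s; Δx = -5·4 + ½·-5·4² = -60 cm; v ends -25 cm/s.
4–10 s: v starts -25 cm/s; Δx = -25·6 + ½·-6·6² = -258 cm; v ends -61 cm/s.
10–16 s: v starts -61 cm/s; Δx = -61·6 + ½·4·6² = -294 cm; v ends -37 cm/s.
x(16) = 1 + Σ Δx = -611 cm.

-611 cm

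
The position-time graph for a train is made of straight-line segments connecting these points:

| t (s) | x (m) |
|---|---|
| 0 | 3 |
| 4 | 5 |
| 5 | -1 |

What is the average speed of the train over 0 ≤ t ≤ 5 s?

Average speed = (total path length)/(elapsed time); on a piecewise-linear x-t graph the path length is Σ|Δx|.
0–4 s: |Δx| = |5 − 3| = 2 m
4–5 s: |Δx| = |-1 − 5| = 6 m
Total path = 8 m; average speed = 8/5 = 1.6 m/s.

1.6 m/s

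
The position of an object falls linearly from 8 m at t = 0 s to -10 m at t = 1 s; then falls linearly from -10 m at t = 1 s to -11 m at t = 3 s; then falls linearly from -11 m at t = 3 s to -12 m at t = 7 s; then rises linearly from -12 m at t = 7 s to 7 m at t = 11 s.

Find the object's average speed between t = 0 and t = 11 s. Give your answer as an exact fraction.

39/11 m/s

Average speed = (total path length)/(elapsed time); on a piecewise-linear x-t graph the path length is Σ|Δx|.
0–1 s: |Δx| = |-10 − 8| = 18 m
1–3 s: |Δx| = |-11 − -10| = 1 m
3–7 s: |Δx| = |-12 − -11| = 1 m
7–11 s: |Δx| = |7 − -12| = 19 m
Total path = 39 m; average speed = 39/11 = 39/11 m/s.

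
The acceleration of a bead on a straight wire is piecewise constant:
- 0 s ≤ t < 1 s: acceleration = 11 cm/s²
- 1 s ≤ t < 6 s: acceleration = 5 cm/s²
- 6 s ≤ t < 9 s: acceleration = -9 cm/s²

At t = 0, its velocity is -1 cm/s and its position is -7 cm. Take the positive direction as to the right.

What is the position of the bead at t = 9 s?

174.5 cm

On each constant-a segment, Δv = aΔt and Δx = v₀Δt + ½aΔt²; chain segment to segment.
0–1 s: v starts -1 cm/s; Δx = -1·1 + ½·11·1² = 4.5 cm; v ends 10 cm/s.
1–6 s: v starts 10 cm/s; Δx = 10·5 + ½·5·5² = 112.5 cm; v ends 35 cm/s.
6–9 s: v starts 35 cm/s; Δx = 35·3 + ½·-9·3² = 64.5 cm; v ends 8 cm/s.
x(9) = -7 + Σ Δx = 174.5 cm.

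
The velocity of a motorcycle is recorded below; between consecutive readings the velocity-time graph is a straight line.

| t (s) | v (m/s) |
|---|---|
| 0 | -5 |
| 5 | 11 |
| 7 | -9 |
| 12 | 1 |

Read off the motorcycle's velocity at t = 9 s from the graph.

-5 m/s

On 7–12 s the graph is linear from -9 to 1 m/s: v(9) = -9 + (1 − -9)·(9 − 7)/(12 − 7) = -5 m/s.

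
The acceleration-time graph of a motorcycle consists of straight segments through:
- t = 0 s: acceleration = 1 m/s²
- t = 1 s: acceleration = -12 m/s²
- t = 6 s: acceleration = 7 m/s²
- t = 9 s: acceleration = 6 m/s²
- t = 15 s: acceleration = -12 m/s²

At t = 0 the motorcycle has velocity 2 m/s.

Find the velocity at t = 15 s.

Δv equals the area under the a-t graph; then v = v₀ + Δv.
0–1 s: ½(1 + -12)(1) = -5.5 m/s
1–6 s: ½(-12 + 7)(5) = -12.5 m/s
6–9 s: ½(7 + 6)(3) = 19.5 m/s
9–15 s: ½(6 + -12)(6) = -18 m/s
Δv = -16.5 m/s, so v(15) = 2 + (-16.5) = -14.5 m/s.

-14.5 m/s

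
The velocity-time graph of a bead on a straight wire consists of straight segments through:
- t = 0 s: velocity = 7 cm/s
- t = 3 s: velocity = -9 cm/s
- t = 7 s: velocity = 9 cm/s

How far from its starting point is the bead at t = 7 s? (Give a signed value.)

Net displacement equals the area under the velocity-time graph (areas below the axis count negative).
0–3 s: ½(7 + -9)(3) = -3 cm
3–7 s: ½(-9 + 9)(4) = 0 cm
Net displacement = -3 cm

-3 cm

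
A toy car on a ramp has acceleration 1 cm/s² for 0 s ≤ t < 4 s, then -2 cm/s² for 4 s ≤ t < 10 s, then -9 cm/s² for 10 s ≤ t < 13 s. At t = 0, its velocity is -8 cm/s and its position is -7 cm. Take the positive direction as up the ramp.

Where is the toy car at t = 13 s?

On each constant-a segment, Δv = aΔt and Δx = v₀Δt + ½aΔt²; chain segment to segment.
0–4 s: v starts -8 cm/s; Δx = -8·4 + ½·1·4² = -24 cm; v ends -4 cm/s.
4–10 s: v starts -4 cm/s; Δx = -4·6 + ½·-2·6² = -60 cm; v ends -16 cm/s.
10–13 s: v starts -16 cm/s; Δx = -16·3 + ½·-9·3² = -88.5 cm; v ends -43 cm/s.
x(13) = -7 + Σ Δx = -179.5 cm.

-179.5 cm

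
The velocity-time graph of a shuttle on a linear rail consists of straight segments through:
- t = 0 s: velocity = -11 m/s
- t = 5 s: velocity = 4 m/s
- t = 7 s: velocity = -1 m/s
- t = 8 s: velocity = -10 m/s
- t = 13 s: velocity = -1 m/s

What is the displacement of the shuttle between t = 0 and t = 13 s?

Displacement is the signed area under the v-t curve.
0–5 s: ½(-11 + 4)(5) = -17.5 m
5–7 s: ½(4 + -1)(2) = 3 m
7–8 s: ½(-1 + -10)(1) = -5.5 m
8–13 s: ½(-10 + -1)(5) = -27.5 m
Net displacement = -47.5 m

-47.5 m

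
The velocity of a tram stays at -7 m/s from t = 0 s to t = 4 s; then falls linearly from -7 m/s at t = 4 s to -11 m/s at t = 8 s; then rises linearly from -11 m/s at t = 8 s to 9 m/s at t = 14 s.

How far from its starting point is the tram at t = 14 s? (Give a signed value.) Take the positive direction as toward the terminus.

-70 m

Displacement is the signed area under the v-t curve.
0–4 s: -7 × 4 = -28 m
4–8 s: ½(-7 + -11)(4) = -36 m
8–14 s: ½(-11 + 9)(6) = -6 m
Net displacement = -70 m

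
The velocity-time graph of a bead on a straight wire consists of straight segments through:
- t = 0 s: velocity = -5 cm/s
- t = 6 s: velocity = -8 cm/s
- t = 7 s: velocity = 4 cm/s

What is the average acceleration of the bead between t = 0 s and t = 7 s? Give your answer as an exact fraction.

9/7 cm/s²

Average acceleration = Δv/Δt = (4 − -5)/(7 − 0) = 9/7 cm/s².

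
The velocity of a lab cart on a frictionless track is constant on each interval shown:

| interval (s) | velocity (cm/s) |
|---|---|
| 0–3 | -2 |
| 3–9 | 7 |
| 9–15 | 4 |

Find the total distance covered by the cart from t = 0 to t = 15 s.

Distance (not displacement) is the total path length: add the absolute areas under v-t.
0–3 s: |-2| × 3 = 6 cm
3–9 s: |7| × 6 = 42 cm
9–15 s: |4| × 6 = 24 cm
Total distance = 72 cm

72 cm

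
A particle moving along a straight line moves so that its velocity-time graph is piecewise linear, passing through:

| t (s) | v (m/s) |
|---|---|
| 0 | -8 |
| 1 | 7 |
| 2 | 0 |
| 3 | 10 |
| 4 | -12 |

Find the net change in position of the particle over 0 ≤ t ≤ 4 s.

Net displacement equals the area under the velocity-time graph (areas below the axis count negative).
0–1 s: ½(-8 + 7)(1) = -0.5 m
1–2 s: ½(7 + 0)(1) = 3.5 m
2–3 s: ½(0 + 10)(1) = 5 m
3–4 s: ½(10 + -12)(1) = -1 m
Net displacement = 7 m

7 m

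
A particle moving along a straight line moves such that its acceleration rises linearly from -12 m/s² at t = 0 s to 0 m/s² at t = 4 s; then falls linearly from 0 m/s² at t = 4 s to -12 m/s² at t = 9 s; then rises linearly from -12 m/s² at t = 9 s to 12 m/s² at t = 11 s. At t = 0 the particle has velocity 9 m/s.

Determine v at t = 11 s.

-45 m/s

Δv equals the area under the a-t graph; then v = v₀ + Δv.
0–4 s: ½(-12 + 0)(4) = -24 m/s
4–9 s: ½(0 + -12)(5) = -30 m/s
9–11 s: ½(-12 + 12)(2) = 0 m/s
Δv = -54 m/s, so v(11) = 9 + (-54) = -45 m/s.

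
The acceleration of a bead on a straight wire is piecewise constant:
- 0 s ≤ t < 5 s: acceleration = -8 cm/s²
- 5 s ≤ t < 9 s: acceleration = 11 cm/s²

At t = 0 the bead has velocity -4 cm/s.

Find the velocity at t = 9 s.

0 cm/s

Δv equals the area under the a-t graph; then v = v₀ + Δv.
0–5 s: -8 × 5 = -40 cm/s
5–9 s: 11 × 4 = 44 cm/s
Δv = 4 cm/s, so v(9) = -4 + (4) = 0 cm/s.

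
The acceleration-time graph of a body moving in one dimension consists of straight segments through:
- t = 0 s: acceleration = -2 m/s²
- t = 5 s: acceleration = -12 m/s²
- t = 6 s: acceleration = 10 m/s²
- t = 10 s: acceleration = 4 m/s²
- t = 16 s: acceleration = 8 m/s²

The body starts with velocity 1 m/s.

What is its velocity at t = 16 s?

29 m/s

Δv equals the area under the a-t graph; then v = v₀ + Δv.
0–5 s: ½(-2 + -12)(5) = -35 m/s
5–6 s: ½(-12 + 10)(1) = -1 m/s
6–10 s: ½(10 + 4)(4) = 28 m/s
10–16 s: ½(4 + 8)(6) = 36 m/s
Δv = 28 m/s, so v(16) = 1 + (28) = 29 m/s.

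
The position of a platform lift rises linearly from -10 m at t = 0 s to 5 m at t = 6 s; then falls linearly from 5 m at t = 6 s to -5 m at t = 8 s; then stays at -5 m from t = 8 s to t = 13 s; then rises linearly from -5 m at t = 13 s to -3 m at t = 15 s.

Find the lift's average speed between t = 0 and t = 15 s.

1.8 m/s

Average speed = (total path length)/(elapsed time); on a piecewise-linear x-t graph the path length is Σ|Δx|.
0–6 s: |Δx| = |5 − -10| = 15 m
6–8 s: |Δx| = |-5 − 5| = 10 m
8–13 s: |Δx| = |-5 − -5| = 0 m
13–15 s: |Δx| = |-3 − -5| = 2 m
Total path = 27 m; average speed = 27/15 = 1.8 m/s.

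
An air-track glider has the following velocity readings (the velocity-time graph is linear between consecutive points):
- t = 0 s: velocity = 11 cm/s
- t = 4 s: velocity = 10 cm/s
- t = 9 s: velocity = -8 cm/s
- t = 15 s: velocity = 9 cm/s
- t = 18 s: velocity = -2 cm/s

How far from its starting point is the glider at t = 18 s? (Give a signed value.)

Net displacement equals the area under the velocity-time graph (areas below the axis count negative).
0–4 s: ½(11 + 10)(4) = 42 cm
4–9 s: ½(10 + -8)(5) = 5 cm
9–15 s: ½(-8 + 9)(6) = 3 cm
15–18 s: ½(9 + -2)(3) = 10.5 cm
Net displacement = 60.5 cm

60.5 cm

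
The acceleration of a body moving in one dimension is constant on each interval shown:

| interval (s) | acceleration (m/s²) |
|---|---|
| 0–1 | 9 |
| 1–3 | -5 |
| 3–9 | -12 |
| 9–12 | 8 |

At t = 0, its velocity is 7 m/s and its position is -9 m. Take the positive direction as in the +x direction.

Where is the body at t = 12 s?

-317.5 m

On each constant-a segment, Δv = aΔt and Δx = v₀Δt + ½aΔt²; chain segment to segment.
0–1 s: v starts 7 m/s; Δx = 7·1 + ½·9·1² = 11.5 m; v ends 16 m/s.
1–3 s: v starts 16 m/s; Δx = 16·2 + ½·-5·2² = 22 m; v ends 6 m/s.
3–9 s: v starts 6 m/s; Δx = 6·6 + ½·-12·6² = -180 m; v ends -66 m/s.
9–12 s: v starts -66 m/s; Δx = -66·3 + ½·8·3² = -162 m; v ends -42 m/s.
x(12) = -9 + Σ Δx = -317.5 m.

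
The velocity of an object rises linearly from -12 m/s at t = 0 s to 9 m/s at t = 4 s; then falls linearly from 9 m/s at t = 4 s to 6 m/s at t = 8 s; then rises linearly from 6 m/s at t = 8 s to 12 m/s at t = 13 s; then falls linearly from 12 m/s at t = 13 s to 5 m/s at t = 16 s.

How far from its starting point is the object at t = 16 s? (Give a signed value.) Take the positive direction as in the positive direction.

Net displacement equals the area under the velocity-time graph (areas below the axis count negative).
0–4 s: ½(-12 + 9)(4) = -6 m
4–8 s: ½(9 + 6)(4) = 30 m
8–13 s: ½(6 + 12)(5) = 45 m
13–16 s: ½(12 + 5)(3) = 25.5 m
Net displacement = 94.5 m

94.5 m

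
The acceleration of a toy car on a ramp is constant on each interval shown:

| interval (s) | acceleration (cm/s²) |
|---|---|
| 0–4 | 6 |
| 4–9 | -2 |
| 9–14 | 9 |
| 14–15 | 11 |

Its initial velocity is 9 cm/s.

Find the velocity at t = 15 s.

79 cm/s

Δv equals the area under the a-t graph; then v = v₀ + Δv.
0–4 s: 6 × 4 = 24 cm/s
4–9 s: -2 × 5 = -10 cm/s
9–14 s: 9 × 5 = 45 cm/s
14–15 s: 11 × 1 = 11 cm/s
Δv = 70 cm/s, so v(15) = 9 + (70) = 79 cm/s.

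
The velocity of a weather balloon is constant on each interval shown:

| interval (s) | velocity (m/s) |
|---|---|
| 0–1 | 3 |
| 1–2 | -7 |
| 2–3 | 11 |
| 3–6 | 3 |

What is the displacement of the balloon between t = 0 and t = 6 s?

16 m

Net displacement equals the area under the velocity-time graph (areas below the axis count negative).
0–1 s: 3 × 1 = 3 m
1–2 s: -7 × 1 = -7 m
2–3 s: 11 × 1 = 11 m
3–6 s: 3 × 3 = 9 m
Net displacement = 16 m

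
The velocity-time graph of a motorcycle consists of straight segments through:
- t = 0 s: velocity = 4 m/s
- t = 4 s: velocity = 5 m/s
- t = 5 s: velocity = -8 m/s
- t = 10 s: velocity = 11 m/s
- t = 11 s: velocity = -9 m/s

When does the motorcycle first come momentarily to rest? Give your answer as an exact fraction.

v changes sign on 4–5 s (from 5 to -8); the graph is linear there, so v = 0 at t = 4 + (-5)·(5 − 4)/(-8 − 5) = 57/13 s.

t = 57/13 s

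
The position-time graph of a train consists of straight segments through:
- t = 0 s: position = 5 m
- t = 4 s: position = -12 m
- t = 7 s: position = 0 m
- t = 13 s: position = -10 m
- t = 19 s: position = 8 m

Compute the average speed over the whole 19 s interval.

Average speed = (total path length)/(elapsed time); on a piecewise-linear x-t graph the path length is Σ|Δx|.
0–4 s: |Δx| = |-12 − 5| = 17 m
4–7 s: |Δx| = |0 − -12| = 12 m
7–13 s: |Δx| = |-10 − 0| = 10 m
13–19 s: |Δx| = |8 − -10| = 18 m
Total path = 57 m; average speed = 57/19 = 3 m/s.

3 m/s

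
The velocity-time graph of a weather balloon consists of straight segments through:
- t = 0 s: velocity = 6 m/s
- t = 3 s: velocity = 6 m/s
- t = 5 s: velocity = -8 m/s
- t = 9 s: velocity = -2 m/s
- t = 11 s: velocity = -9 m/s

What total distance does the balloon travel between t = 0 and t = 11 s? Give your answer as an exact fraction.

Total distance travelled is ∫|v| dt — sum the magnitudes of each area piece.
0–3 s: |6| × 3 = 18 m
3–5 s: v = 0 at t = 27/7 s; triangle areas 18/7 + 32/7 = 50/7 m
5–9 s: |½(-8 + -2)(4)| = 20 m
9–11 s: |½(-2 + -9)(2)| = 11 m
Total distance = 393/7 m

393/7 m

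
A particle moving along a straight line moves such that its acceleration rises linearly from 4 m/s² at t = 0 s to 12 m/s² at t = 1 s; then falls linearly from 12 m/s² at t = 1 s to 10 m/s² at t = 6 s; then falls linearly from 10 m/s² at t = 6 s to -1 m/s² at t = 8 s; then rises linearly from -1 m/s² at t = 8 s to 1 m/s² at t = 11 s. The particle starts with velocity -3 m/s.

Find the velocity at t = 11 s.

Δv equals the area under the a-t graph; then v = v₀ + Δv.
0–1 s: ½(4 + 12)(1) = 8 m/s
1–6 s: ½(12 + 10)(5) = 55 m/s
6–8 s: ½(10 + -1)(2) = 9 m/s
8–11 s: ½(-1 + 1)(3) = 0 m/s
Δv = 72 m/s, so v(11) = -3 + (72) = 69 m/s.

69 m/s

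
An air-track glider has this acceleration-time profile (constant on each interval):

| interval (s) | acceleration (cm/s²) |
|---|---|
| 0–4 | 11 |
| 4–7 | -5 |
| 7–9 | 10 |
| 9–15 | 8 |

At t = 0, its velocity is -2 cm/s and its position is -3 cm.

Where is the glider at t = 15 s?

On each constant-a segment, Δv = aΔt and Δx = v₀Δt + ½aΔt²; chain segment to segment.
0–4 s: v starts -2 cm/s; Δx = -2·4 + ½·11·4² = 80 cm; v ends 42 cm/s.
4–7 s: v starts 42 cm/s; Δx = 42·3 + ½·-5·3² = 103.5 cm; v ends 27 cm/s.
7–9 s: v starts 27 cm/s; Δx = 27·2 + ½·10·2² = 74 cm; v ends 47 cm/s.
9–15 s: v starts 47 cm/s; Δx = 47·6 + ½·8·6² = 426 cm; v ends 95 cm/s.
x(15) = -3 + Σ Δx = 680.5 cm.

680.5 cm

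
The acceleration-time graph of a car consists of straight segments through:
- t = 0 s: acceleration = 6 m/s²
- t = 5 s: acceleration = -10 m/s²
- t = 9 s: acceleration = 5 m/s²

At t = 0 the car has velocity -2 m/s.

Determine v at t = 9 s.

Δv equals the area under the a-t graph; then v = v₀ + Δv.
0–5 s: ½(6 + -10)(5) = -10 m/s
5–9 s: ½(-10 + 5)(4) = -10 m/s
Δv = -20 m/s, so v(9) = -2 + (-20) = -22 m/s.

-22 m/s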